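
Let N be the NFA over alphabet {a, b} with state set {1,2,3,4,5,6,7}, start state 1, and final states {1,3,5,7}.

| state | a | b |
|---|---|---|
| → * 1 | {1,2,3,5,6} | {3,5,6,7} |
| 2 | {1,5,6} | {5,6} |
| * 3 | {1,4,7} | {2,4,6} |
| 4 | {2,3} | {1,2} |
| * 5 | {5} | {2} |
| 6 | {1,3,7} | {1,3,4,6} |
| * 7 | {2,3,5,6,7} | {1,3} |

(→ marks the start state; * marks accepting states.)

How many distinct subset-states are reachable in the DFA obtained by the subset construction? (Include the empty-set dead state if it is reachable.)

Start state of the DFA: {1}.
{1} --a--> {1,2,3,5,6}  [new]
{1} --b--> {3,5,6,7}  [new]
{1,2,3,5,6} --a--> {1,2,3,4,5,6,7}  [new]
{1,2,3,5,6} --b--> {1,2,3,4,5,6,7}  [seen]
{3,5,6,7} --a--> {1,2,3,4,5,6,7}  [seen]
{3,5,6,7} --b--> {1,2,3,4,6}  [new]
{1,2,3,4,5,6,7} --a--> {1,2,3,4,5,6,7}  [seen]
{1,2,3,4,5,6,7} --b--> {1,2,3,4,5,6,7}  [seen]
{1,2,3,4,6} --a--> {1,2,3,4,5,6,7}  [seen]
{1,2,3,4,6} --b--> {1,2,3,4,5,6,7}  [seen]
Reachable DFA states: {1}, {1,2,3,5,6}, {3,5,6,7}, {1,2,3,4,5,6,7}, {1,2,3,4,6}.

5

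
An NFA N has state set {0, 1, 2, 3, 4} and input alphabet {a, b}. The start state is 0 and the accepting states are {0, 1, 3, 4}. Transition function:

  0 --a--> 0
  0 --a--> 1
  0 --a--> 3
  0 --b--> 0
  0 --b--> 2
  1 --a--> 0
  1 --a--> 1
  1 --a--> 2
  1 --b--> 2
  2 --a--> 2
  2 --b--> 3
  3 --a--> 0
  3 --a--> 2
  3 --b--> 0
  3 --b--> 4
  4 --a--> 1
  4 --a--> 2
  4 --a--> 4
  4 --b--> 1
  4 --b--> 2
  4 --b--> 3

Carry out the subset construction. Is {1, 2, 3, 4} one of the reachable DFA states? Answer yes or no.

Start state of the DFA: {0}.
{0} --a--> {0, 1, 3}  [new]
{0} --b--> {0, 2}  [new]
{0, 1, 3} --a--> {0, 1, 2, 3}  [new]
{0, 1, 3} --b--> {0, 2, 4}  [new]
{0, 2} --a--> {0, 1, 2, 3}  [seen]
{0, 2} --b--> {0, 2, 3}  [new]
{0, 1, 2, 3} --a--> {0, 1, 2, 3}  [seen]
{0, 1, 2, 3} --b--> {0, 2, 3, 4}  [new]
{0, 2, 4} --a--> {0, 1, 2, 3, 4}  [new]
{0, 2, 4} --b--> {0, 1, 2, 3}  [seen]
{0, 2, 3} --a--> {0, 1, 2, 3}  [seen]
{0, 2, 3} --b--> {0, 2, 3, 4}  [seen]
{0, 2, 3, 4} --a--> {0, 1, 2, 3, 4}  [seen]
{0, 2, 3, 4} --b--> {0, 1, 2, 3, 4}  [seen]
{0, 1, 2, 3, 4} --a--> {0, 1, 2, 3, 4}  [seen]
{0, 1, 2, 3, 4} --b--> {0, 1, 2, 3, 4}  [seen]
Reachable DFA states: {0}, {0, 1, 3}, {0, 2}, {0, 1, 2, 3}, {0, 2, 4}, {0, 2, 3}, {0, 2, 3, 4}, {0, 1, 2, 3, 4}.
{1, 2, 3, 4} is not among them.

no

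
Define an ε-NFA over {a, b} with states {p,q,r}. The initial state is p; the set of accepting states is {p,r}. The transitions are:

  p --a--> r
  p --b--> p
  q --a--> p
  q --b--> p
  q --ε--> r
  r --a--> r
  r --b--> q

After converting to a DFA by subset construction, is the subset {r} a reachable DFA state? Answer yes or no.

Start state of the DFA: {p} (ε-closure of the NFA start).
{p} --a--> {r}  [new]
{p} --b--> {p}  [seen]
{r} --a--> {r}  [seen]
{r} --b--> {q,r}  [new]
{q,r} --a--> {p,r}  [new]
{q,r} --b--> {p,q,r}  [new]
{p,r} --a--> {r}  [seen]
{p,r} --b--> {p,q,r}  [seen]
{p,q,r} --a--> {p,r}  [seen]
{p,q,r} --b--> {p,q,r}  [seen]
Reachable DFA states: {p}, {r}, {q,r}, {p,r}, {p,q,r}.
{r} is among them.

yes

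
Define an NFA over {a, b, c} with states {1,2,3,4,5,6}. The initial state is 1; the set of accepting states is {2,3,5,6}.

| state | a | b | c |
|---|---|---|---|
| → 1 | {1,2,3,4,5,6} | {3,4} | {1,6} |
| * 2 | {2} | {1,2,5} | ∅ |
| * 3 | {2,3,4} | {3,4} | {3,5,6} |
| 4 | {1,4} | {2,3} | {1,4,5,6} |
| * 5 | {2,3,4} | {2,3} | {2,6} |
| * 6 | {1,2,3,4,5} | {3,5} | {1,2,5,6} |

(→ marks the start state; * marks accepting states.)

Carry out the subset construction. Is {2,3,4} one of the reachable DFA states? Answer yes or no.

yes

Start state of the DFA: {1}.
{1} --a--> {1,2,3,4,5,6}  [new]
{1} --b--> {3,4}  [new]
{1} --c--> {1,6}  [new]
{1,2,3,4,5,6} --a--> {1,2,3,4,5,6}  [seen]
{1,2,3,4,5,6} --b--> {1,2,3,4,5}  [new]
{1,2,3,4,5,6} --c--> {1,2,3,4,5,6}  [seen]
{3,4} --a--> {1,2,3,4}  [new]
{3,4} --b--> {2,3,4}  [new]
{3,4} --c--> {1,3,4,5,6}  [new]
{1,6} --a--> {1,2,3,4,5,6}  [seen]
{1,6} --b--> {3,4,5}  [new]
{1,6} --c--> {1,2,5,6}  [new]
{1,2,3,4,5} --a--> {1,2,3,4,5,6}  [seen]
{1,2,3,4,5} --b--> {1,2,3,4,5}  [seen]
{1,2,3,4,5} --c--> {1,2,3,4,5,6}  [seen]
{1,2,3,4} --a--> {1,2,3,4,5,6}  [seen]
{1,2,3,4} --b--> {1,2,3,4,5}  [seen]
{1,2,3,4} --c--> {1,3,4,5,6}  [seen]
{2,3,4} --a--> {1,2,3,4}  [seen]
{2,3,4} --b--> {1,2,3,4,5}  [seen]
{2,3,4} --c--> {1,3,4,5,6}  [seen]
{1,3,4,5,6} --a--> {1,2,3,4,5,6}  [seen]
{1,3,4,5,6} --b--> {2,3,4,5}  [new]
{1,3,4,5,6} --c--> {1,2,3,4,5,6}  [seen]
{3,4,5} --a--> {1,2,3,4}  [seen]
{3,4,5} --b--> {2,3,4}  [seen]
{3,4,5} --c--> {1,2,3,4,5,6}  [seen]
{1,2,5,6} --a--> {1,2,3,4,5,6}  [seen]
{1,2,5,6} --b--> {1,2,3,4,5}  [seen]
{1,2,5,6} --c--> {1,2,5,6}  [seen]
{2,3,4,5} --a--> {1,2,3,4}  [seen]
{2,3,4,5} --b--> {1,2,3,4,5}  [seen]
{2,3,4,5} --c--> {1,2,3,4,5,6}  [seen]
Reachable DFA states: {1}, {1,2,3,4,5,6}, {3,4}, {1,6}, {1,2,3,4,5}, {1,2,3,4}, {2,3,4}, {1,3,4,5,6}, {3,4,5}, {1,2,5,6}, {2,3,4,5}.
{2,3,4} is among them.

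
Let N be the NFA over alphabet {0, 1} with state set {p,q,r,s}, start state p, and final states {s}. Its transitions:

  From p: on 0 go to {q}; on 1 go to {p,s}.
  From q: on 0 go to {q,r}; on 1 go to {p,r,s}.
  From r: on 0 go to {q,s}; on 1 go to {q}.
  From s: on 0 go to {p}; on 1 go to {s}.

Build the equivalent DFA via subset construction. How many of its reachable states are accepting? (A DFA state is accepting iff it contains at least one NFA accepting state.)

Start state of the DFA: {p}.
{p} --0--> {q}  [new]
{p} --1--> {p,s}  [new]
{q} --0--> {q,r}  [new]
{q} --1--> {p,r,s}  [new]
{p,s} --0--> {p,q}  [new]
{p,s} --1--> {p,s}  [seen]
{q,r} --0--> {q,r,s}  [new]
{q,r} --1--> {p,q,r,s}  [new]
{p,r,s} --0--> {p,q,s}  [new]
{p,r,s} --1--> {p,q,s}  [seen]
{p,q} --0--> {q,r}  [seen]
{p,q} --1--> {p,r,s}  [seen]
{q,r,s} --0--> {p,q,r,s}  [seen]
{q,r,s} --1--> {p,q,r,s}  [seen]
{p,q,r,s} --0--> {p,q,r,s}  [seen]
{p,q,r,s} --1--> {p,q,r,s}  [seen]
{p,q,s} --0--> {p,q,r}  [new]
{p,q,s} --1--> {p,r,s}  [seen]
{p,q,r} --0--> {q,r,s}  [seen]
{p,q,r} --1--> {p,q,r,s}  [seen]
Reachable DFA states: {p}, {q}, {p,s}, {q,r}, {p,r,s}, {p,q}, {q,r,s}, {p,q,r,s}, {p,q,s}, {p,q,r}.
Accepting DFA states (contain an NFA accepting state): {p,s}, {p,r,s}, {q,r,s}, {p,q,r,s}, {p,q,s}.

5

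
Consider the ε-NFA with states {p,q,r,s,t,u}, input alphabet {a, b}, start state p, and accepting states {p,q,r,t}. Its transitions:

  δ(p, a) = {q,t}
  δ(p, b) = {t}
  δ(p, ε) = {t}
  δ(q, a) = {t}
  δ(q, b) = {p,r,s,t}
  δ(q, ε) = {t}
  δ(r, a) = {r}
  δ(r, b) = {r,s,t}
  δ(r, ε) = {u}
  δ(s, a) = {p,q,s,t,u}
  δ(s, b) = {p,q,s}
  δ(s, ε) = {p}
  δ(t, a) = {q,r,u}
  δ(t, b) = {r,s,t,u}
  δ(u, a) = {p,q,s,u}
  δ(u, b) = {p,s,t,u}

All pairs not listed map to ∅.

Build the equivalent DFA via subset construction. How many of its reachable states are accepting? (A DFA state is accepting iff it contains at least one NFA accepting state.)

4

Start state of the DFA: {p,t} (ε-closure of the NFA start).
{p,t} --a--> {q,r,t,u}  [new]
{p,t} --b--> {p,r,s,t,u}  [new]
{q,r,t,u} --a--> {p,q,r,s,t,u}  [new]
{q,r,t,u} --b--> {p,r,s,t,u}  [seen]
{p,r,s,t,u} --a--> {p,q,r,s,t,u}  [seen]
{p,r,s,t,u} --b--> {p,q,r,s,t,u}  [seen]
{p,q,r,s,t,u} --a--> {p,q,r,s,t,u}  [seen]
{p,q,r,s,t,u} --b--> {p,q,r,s,t,u}  [seen]
Reachable DFA states: {p,t}, {q,r,t,u}, {p,r,s,t,u}, {p,q,r,s,t,u}.
Accepting DFA states (contain an NFA accepting state): {p,t}, {q,r,t,u}, {p,r,s,t,u}, {p,q,r,s,t,u}.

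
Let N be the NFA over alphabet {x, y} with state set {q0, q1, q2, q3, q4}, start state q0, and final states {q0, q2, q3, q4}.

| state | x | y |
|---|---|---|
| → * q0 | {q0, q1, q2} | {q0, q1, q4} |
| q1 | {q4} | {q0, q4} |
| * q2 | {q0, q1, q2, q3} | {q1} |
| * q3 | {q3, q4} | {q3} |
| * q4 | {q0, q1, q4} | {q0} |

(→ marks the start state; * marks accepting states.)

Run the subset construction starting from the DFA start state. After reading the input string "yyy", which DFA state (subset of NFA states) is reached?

{q0, q1, q4}

Start: {q0}.
δ(q0,y) = {q0, q1, q4}.
Union: {q0, q1, q4}.
After y: {q0, q1, q4}.
δ(q0,y) = {q0, q1, q4}; δ(q1,y) = {q0, q4}; δ(q4,y) = {q0}.
Union: {q0, q1, q4}.
After y: {q0, q1, q4}.
δ(q0,y) = {q0, q1, q4}; δ(q1,y) = {q0, q4}; δ(q4,y) = {q0}.
Union: {q0, q1, q4}.
After y: {q0, q1, q4}.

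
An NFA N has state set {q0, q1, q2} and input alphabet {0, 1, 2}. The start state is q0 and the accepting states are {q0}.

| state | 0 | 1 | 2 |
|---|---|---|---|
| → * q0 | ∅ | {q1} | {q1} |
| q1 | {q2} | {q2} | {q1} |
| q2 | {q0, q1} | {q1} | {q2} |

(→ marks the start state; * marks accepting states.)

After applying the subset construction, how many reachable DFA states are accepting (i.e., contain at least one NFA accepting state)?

3

Start state of the DFA: {q0}.
{q0} --0--> ∅  [new]
{q0} --1--> {q1}  [new]
{q0} --2--> {q1}  [seen]
∅ --0--> ∅  [seen]
∅ --1--> ∅  [seen]
∅ --2--> ∅  [seen]
{q1} --0--> {q2}  [new]
{q1} --1--> {q2}  [seen]
{q1} --2--> {q1}  [seen]
{q2} --0--> {q0, q1}  [new]
{q2} --1--> {q1}  [seen]
{q2} --2--> {q2}  [seen]
{q0, q1} --0--> {q2}  [seen]
{q0, q1} --1--> {q1, q2}  [new]
{q0, q1} --2--> {q1}  [seen]
{q1, q2} --0--> {q0, q1, q2}  [new]
{q1, q2} --1--> {q1, q2}  [seen]
{q1, q2} --2--> {q1, q2}  [seen]
{q0, q1, q2} --0--> {q0, q1, q2}  [seen]
{q0, q1, q2} --1--> {q1, q2}  [seen]
{q0, q1, q2} --2--> {q1, q2}  [seen]
Reachable DFA states: {q0}, ∅, {q1}, {q2}, {q0, q1}, {q1, q2}, {q0, q1, q2}.
Accepting DFA states (contain an NFA accepting state): {q0}, {q0, q1}, {q0, q1, q2}.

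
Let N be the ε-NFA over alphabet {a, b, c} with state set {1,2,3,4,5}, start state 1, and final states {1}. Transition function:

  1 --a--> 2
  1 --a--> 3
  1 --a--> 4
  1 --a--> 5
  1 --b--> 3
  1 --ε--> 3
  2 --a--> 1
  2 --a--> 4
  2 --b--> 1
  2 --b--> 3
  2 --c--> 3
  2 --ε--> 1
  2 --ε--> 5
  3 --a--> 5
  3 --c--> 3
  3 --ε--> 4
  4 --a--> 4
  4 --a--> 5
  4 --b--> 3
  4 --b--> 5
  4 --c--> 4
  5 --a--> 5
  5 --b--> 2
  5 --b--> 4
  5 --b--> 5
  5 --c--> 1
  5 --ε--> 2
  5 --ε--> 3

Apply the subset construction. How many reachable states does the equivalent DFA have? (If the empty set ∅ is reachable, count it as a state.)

3

Start state of the DFA: {1,3,4} (ε-closure of the NFA start).
{1,3,4} --a--> {1,2,3,4,5}  [new]
{1,3,4} --b--> {1,2,3,4,5}  [seen]
{1,3,4} --c--> {3,4}  [new]
{1,2,3,4,5} --a--> {1,2,3,4,5}  [seen]
{1,2,3,4,5} --b--> {1,2,3,4,5}  [seen]
{1,2,3,4,5} --c--> {1,3,4}  [seen]
{3,4} --a--> {1,2,3,4,5}  [seen]
{3,4} --b--> {1,2,3,4,5}  [seen]
{3,4} --c--> {3,4}  [seen]
Reachable DFA states: {1,3,4}, {1,2,3,4,5}, {3,4}.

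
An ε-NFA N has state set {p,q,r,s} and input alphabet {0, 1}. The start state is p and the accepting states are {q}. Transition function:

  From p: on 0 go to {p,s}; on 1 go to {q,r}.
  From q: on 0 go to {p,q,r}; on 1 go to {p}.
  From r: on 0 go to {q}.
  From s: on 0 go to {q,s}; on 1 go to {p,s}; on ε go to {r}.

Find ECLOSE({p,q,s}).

{p,q,r,s}

Begin with {p,q,s}.
s →ε {r}; add r.
ε-closure = {p,q,r,s}.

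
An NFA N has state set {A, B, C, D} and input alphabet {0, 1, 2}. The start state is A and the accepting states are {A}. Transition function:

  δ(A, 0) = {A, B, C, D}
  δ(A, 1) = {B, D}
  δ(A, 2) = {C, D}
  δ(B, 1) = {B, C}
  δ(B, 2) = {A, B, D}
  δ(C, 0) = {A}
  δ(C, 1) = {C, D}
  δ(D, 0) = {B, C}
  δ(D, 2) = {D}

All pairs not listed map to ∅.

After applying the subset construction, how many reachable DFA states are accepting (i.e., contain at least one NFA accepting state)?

4

Start state of the DFA: {A}.
{A} --0--> {A, B, C, D}  [new]
{A} --1--> {B, D}  [new]
{A} --2--> {C, D}  [new]
{A, B, C, D} --0--> {A, B, C, D}  [seen]
{A, B, C, D} --1--> {B, C, D}  [new]
{A, B, C, D} --2--> {A, B, C, D}  [seen]
{B, D} --0--> {B, C}  [new]
{B, D} --1--> {B, C}  [seen]
{B, D} --2--> {A, B, D}  [new]
{C, D} --0--> {A, B, C}  [new]
{C, D} --1--> {C, D}  [seen]
{C, D} --2--> {D}  [new]
{B, C, D} --0--> {A, B, C}  [seen]
{B, C, D} --1--> {B, C, D}  [seen]
{B, C, D} --2--> {A, B, D}  [seen]
{B, C} --0--> {A}  [seen]
{B, C} --1--> {B, C, D}  [seen]
{B, C} --2--> {A, B, D}  [seen]
{A, B, D} --0--> {A, B, C, D}  [seen]
{A, B, D} --1--> {B, C, D}  [seen]
{A, B, D} --2--> {A, B, C, D}  [seen]
{A, B, C} --0--> {A, B, C, D}  [seen]
{A, B, C} --1--> {B, C, D}  [seen]
{A, B, C} --2--> {A, B, C, D}  [seen]
{D} --0--> {B, C}  [seen]
{D} --1--> ∅  [new]
{D} --2--> {D}  [seen]
∅ --0--> ∅  [seen]
∅ --1--> ∅  [seen]
∅ --2--> ∅  [seen]
Reachable DFA states: {A}, {A, B, C, D}, {B, D}, {C, D}, {B, C, D}, {B, C}, {A, B, D}, {A, B, C}, {D}, ∅.
Accepting DFA states (contain an NFA accepting state): {A}, {A, B, C, D}, {A, B, D}, {A, B, C}.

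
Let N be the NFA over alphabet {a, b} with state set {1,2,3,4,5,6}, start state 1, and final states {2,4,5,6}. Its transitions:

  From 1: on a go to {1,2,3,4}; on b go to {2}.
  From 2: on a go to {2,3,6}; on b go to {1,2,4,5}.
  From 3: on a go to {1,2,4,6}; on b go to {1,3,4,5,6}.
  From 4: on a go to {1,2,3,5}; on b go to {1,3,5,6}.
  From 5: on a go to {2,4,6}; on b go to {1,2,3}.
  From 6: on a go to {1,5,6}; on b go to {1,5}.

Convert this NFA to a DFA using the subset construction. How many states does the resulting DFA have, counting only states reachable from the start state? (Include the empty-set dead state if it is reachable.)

Start state of the DFA: {1}.
{1} --a--> {1,2,3,4}  [new]
{1} --b--> {2}  [new]
{1,2,3,4} --a--> {1,2,3,4,5,6}  [new]
{1,2,3,4} --b--> {1,2,3,4,5,6}  [seen]
{2} --a--> {2,3,6}  [new]
{2} --b--> {1,2,4,5}  [new]
{1,2,3,4,5,6} --a--> {1,2,3,4,5,6}  [seen]
{1,2,3,4,5,6} --b--> {1,2,3,4,5,6}  [seen]
{2,3,6} --a--> {1,2,3,4,5,6}  [seen]
{2,3,6} --b--> {1,2,3,4,5,6}  [seen]
{1,2,4,5} --a--> {1,2,3,4,5,6}  [seen]
{1,2,4,5} --b--> {1,2,3,4,5,6}  [seen]
Reachable DFA states: {1}, {1,2,3,4}, {2}, {1,2,3,4,5,6}, {2,3,6}, {1,2,4,5}.

6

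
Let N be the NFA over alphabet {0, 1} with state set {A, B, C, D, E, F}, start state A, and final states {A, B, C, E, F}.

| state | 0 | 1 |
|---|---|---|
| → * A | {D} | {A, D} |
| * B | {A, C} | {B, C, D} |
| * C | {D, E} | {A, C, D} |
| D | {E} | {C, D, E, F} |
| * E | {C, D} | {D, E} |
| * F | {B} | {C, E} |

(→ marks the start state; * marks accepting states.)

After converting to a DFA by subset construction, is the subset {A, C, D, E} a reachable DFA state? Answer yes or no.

yes

Start state of the DFA: {A}.
{A} --0--> {D}  [new]
{A} --1--> {A, D}  [new]
{D} --0--> {E}  [new]
{D} --1--> {C, D, E, F}  [new]
{A, D} --0--> {D, E}  [new]
{A, D} --1--> {A, C, D, E, F}  [new]
{E} --0--> {C, D}  [new]
{E} --1--> {D, E}  [seen]
{C, D, E, F} --0--> {B, C, D, E}  [new]
{C, D, E, F} --1--> {A, C, D, E, F}  [seen]
{D, E} --0--> {C, D, E}  [new]
{D, E} --1--> {C, D, E, F}  [seen]
{A, C, D, E, F} --0--> {B, C, D, E}  [seen]
{A, C, D, E, F} --1--> {A, C, D, E, F}  [seen]
{C, D} --0--> {D, E}  [seen]
{C, D} --1--> {A, C, D, E, F}  [seen]
{B, C, D, E} --0--> {A, C, D, E}  [new]
{B, C, D, E} --1--> {A, B, C, D, E, F}  [new]
{C, D, E} --0--> {C, D, E}  [seen]
{C, D, E} --1--> {A, C, D, E, F}  [seen]
{A, C, D, E} --0--> {C, D, E}  [seen]
{A, C, D, E} --1--> {A, C, D, E, F}  [seen]
{A, B, C, D, E, F} --0--> {A, B, C, D, E}  [new]
{A, B, C, D, E, F} --1--> {A, B, C, D, E, F}  [seen]
{A, B, C, D, E} --0--> {A, C, D, E}  [seen]
{A, B, C, D, E} --1--> {A, B, C, D, E, F}  [seen]
Reachable DFA states: {A}, {D}, {A, D}, {E}, {C, D, E, F}, {D, E}, {A, C, D, E, F}, {C, D}, {B, C, D, E}, {C, D, E}, {A, C, D, E}, {A, B, C, D, E, F}, {A, B, C, D, E}.
{A, C, D, E} is among them.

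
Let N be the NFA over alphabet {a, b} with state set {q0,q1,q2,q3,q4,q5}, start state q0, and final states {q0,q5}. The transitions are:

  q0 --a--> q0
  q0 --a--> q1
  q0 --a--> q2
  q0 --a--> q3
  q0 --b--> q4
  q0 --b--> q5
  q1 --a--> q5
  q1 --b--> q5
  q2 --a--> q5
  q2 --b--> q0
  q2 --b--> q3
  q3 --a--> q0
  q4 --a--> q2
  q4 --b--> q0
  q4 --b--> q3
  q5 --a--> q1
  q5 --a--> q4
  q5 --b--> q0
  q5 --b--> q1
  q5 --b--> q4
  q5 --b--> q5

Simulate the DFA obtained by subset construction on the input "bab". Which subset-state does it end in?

{q0,q3,q5}

Start: {q0}.
δ(q0,b) = {q4,q5}.
Union: {q4,q5}.
After b: {q4,q5}.
δ(q4,a) = {q2}; δ(q5,a) = {q1,q4}.
Union: {q1,q2,q4}.
After a: {q1,q2,q4}.
δ(q1,b) = {q5}; δ(q2,b) = {q0,q3}; δ(q4,b) = {q0,q3}.
Union: {q0,q3,q5}.
After b: {q0,q3,q5}.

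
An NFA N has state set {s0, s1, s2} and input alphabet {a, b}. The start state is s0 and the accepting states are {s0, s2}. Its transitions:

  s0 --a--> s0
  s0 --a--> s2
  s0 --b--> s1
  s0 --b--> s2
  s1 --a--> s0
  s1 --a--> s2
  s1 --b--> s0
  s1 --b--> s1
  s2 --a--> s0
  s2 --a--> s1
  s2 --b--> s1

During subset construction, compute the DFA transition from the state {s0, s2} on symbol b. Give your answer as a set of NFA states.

δ(s0,b) = {s1, s2}; δ(s2,b) = {s1}.
Union: {s1, s2}.

{s1, s2}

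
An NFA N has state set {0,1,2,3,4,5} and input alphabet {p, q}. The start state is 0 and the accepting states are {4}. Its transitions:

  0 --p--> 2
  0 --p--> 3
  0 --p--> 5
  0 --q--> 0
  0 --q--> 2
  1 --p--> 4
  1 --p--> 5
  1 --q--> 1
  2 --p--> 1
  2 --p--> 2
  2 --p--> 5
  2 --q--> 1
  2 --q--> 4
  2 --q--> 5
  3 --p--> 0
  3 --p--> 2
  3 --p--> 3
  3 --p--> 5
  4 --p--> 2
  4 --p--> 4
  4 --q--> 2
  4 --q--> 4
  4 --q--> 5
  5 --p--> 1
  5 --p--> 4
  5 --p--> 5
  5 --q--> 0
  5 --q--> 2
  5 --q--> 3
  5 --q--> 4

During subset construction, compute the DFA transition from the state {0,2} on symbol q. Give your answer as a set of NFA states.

δ(0,q) = {0,2}; δ(2,q) = {1,4,5}.
Union: {0,1,2,4,5}.

{0,1,2,4,5}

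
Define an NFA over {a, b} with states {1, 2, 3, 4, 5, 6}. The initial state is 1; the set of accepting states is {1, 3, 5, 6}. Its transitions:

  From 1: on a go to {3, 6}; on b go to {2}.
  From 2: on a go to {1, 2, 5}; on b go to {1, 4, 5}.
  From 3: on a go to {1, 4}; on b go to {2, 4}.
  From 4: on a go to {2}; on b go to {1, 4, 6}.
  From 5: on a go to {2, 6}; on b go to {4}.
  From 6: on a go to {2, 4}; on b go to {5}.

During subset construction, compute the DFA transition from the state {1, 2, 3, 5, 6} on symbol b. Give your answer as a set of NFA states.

{1, 2, 4, 5}

δ(1,b) = {2}; δ(2,b) = {1, 4, 5}; δ(3,b) = {2, 4}; δ(5,b) = {4}; δ(6,b) = {5}.
Union: {1, 2, 4, 5}.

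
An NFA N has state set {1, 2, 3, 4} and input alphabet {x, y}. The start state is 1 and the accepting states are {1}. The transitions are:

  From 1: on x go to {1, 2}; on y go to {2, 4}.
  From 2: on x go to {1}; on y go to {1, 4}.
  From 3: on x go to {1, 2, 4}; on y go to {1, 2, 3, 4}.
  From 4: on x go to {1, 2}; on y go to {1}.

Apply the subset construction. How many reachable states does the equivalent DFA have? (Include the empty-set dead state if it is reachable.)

5

Start state of the DFA: {1}.
{1} --x--> {1, 2}  [new]
{1} --y--> {2, 4}  [new]
{1, 2} --x--> {1, 2}  [seen]
{1, 2} --y--> {1, 2, 4}  [new]
{2, 4} --x--> {1, 2}  [seen]
{2, 4} --y--> {1, 4}  [new]
{1, 2, 4} --x--> {1, 2}  [seen]
{1, 2, 4} --y--> {1, 2, 4}  [seen]
{1, 4} --x--> {1, 2}  [seen]
{1, 4} --y--> {1, 2, 4}  [seen]
Reachable DFA states: {1}, {1, 2}, {2, 4}, {1, 2, 4}, {1, 4}.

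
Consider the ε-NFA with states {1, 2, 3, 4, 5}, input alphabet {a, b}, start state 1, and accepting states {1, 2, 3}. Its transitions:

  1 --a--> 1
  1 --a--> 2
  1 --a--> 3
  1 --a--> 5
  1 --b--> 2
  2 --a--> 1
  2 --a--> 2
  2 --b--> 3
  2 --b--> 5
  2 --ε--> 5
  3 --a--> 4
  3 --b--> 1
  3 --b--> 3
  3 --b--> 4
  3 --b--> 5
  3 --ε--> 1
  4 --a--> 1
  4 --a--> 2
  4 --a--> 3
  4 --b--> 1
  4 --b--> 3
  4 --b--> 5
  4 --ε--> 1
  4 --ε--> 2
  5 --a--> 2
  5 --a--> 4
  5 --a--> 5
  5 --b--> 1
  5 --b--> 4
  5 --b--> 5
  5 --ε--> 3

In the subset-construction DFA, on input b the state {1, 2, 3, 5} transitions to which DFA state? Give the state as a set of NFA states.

δ(1,b) = {2}; δ(2,b) = {3, 5}; δ(3,b) = {1, 3, 4, 5}; δ(5,b) = {1, 4, 5}.
Union: {1, 2, 3, 4, 5}.

{1, 2, 3, 4, 5}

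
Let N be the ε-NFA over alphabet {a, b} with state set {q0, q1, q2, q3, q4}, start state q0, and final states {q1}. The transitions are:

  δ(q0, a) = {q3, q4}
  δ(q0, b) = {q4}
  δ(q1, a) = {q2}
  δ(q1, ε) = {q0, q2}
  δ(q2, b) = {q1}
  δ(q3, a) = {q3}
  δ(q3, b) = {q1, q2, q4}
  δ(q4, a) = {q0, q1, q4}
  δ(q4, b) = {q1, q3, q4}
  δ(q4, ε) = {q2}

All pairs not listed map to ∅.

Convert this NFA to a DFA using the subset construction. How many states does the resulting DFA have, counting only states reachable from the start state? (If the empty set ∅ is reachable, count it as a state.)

Start state of the DFA: {q0} (ε-closure of the NFA start).
{q0} --a--> {q2, q3, q4}  [new]
{q0} --b--> {q2, q4}  [new]
{q2, q3, q4} --a--> {q0, q1, q2, q3, q4}  [new]
{q2, q3, q4} --b--> {q0, q1, q2, q3, q4}  [seen]
{q2, q4} --a--> {q0, q1, q2, q4}  [new]
{q2, q4} --b--> {q0, q1, q2, q3, q4}  [seen]
{q0, q1, q2, q3, q4} --a--> {q0, q1, q2, q3, q4}  [seen]
{q0, q1, q2, q3, q4} --b--> {q0, q1, q2, q3, q4}  [seen]
{q0, q1, q2, q4} --a--> {q0, q1, q2, q3, q4}  [seen]
{q0, q1, q2, q4} --b--> {q0, q1, q2, q3, q4}  [seen]
Reachable DFA states: {q0}, {q2, q3, q4}, {q2, q4}, {q0, q1, q2, q3, q4}, {q0, q1, q2, q4}.

5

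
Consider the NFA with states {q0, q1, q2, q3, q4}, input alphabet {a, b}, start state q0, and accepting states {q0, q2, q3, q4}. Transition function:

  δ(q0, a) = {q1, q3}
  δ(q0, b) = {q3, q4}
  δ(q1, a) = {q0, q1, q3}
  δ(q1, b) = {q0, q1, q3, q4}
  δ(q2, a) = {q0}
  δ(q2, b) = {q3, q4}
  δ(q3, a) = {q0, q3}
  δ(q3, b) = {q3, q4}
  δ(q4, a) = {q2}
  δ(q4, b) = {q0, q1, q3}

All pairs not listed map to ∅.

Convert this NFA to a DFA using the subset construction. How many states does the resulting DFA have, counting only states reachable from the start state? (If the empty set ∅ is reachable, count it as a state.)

7

Start state of the DFA: {q0}.
{q0} --a--> {q1, q3}  [new]
{q0} --b--> {q3, q4}  [new]
{q1, q3} --a--> {q0, q1, q3}  [new]
{q1, q3} --b--> {q0, q1, q3, q4}  [new]
{q3, q4} --a--> {q0, q2, q3}  [new]
{q3, q4} --b--> {q0, q1, q3, q4}  [seen]
{q0, q1, q3} --a--> {q0, q1, q3}  [seen]
{q0, q1, q3} --b--> {q0, q1, q3, q4}  [seen]
{q0, q1, q3, q4} --a--> {q0, q1, q2, q3}  [new]
{q0, q1, q3, q4} --b--> {q0, q1, q3, q4}  [seen]
{q0, q2, q3} --a--> {q0, q1, q3}  [seen]
{q0, q2, q3} --b--> {q3, q4}  [seen]
{q0, q1, q2, q3} --a--> {q0, q1, q3}  [seen]
{q0, q1, q2, q3} --b--> {q0, q1, q3, q4}  [seen]
Reachable DFA states: {q0}, {q1, q3}, {q3, q4}, {q0, q1, q3}, {q0, q1, q3, q4}, {q0, q2, q3}, {q0, q1, q2, q3}.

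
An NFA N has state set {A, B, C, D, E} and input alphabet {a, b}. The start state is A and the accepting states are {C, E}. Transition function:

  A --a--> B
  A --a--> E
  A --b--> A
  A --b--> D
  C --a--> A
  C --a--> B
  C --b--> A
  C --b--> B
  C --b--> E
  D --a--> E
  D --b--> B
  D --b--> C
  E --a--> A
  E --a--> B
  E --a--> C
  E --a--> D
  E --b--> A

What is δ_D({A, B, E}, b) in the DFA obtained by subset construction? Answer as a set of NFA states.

δ(A,b) = {A, D}; δ(B,b) = ∅; δ(E,b) = {A}.
Union: {A, D}.

{A, D}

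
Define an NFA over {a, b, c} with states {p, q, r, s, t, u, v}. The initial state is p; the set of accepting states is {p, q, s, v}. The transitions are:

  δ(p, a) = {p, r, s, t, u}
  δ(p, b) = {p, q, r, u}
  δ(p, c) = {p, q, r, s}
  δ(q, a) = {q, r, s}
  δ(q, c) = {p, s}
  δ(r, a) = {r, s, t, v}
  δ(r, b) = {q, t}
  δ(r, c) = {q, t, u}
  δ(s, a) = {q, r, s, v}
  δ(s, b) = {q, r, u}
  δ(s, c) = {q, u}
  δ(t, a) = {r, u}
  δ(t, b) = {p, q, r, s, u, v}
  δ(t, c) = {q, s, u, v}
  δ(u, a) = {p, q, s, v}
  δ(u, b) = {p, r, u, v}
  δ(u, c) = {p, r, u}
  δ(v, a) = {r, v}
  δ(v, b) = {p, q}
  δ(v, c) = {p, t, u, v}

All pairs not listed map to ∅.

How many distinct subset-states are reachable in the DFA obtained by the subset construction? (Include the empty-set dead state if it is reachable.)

8

Start state of the DFA: {p}.
{p} --a--> {p, r, s, t, u}  [new]
{p} --b--> {p, q, r, u}  [new]
{p} --c--> {p, q, r, s}  [new]
{p, r, s, t, u} --a--> {p, q, r, s, t, u, v}  [new]
{p, r, s, t, u} --b--> {p, q, r, s, t, u, v}  [seen]
{p, r, s, t, u} --c--> {p, q, r, s, t, u, v}  [seen]
{p, q, r, u} --a--> {p, q, r, s, t, u, v}  [seen]
{p, q, r, u} --b--> {p, q, r, t, u, v}  [new]
{p, q, r, u} --c--> {p, q, r, s, t, u}  [new]
{p, q, r, s} --a--> {p, q, r, s, t, u, v}  [seen]
{p, q, r, s} --b--> {p, q, r, t, u}  [new]
{p, q, r, s} --c--> {p, q, r, s, t, u}  [seen]
{p, q, r, s, t, u, v} --a--> {p, q, r, s, t, u, v}  [seen]
{p, q, r, s, t, u, v} --b--> {p, q, r, s, t, u, v}  [seen]
{p, q, r, s, t, u, v} --c--> {p, q, r, s, t, u, v}  [seen]
{p, q, r, t, u, v} --a--> {p, q, r, s, t, u, v}  [seen]
{p, q, r, t, u, v} --b--> {p, q, r, s, t, u, v}  [seen]
{p, q, r, t, u, v} --c--> {p, q, r, s, t, u, v}  [seen]
{p, q, r, s, t, u} --a--> {p, q, r, s, t, u, v}  [seen]
{p, q, r, s, t, u} --b--> {p, q, r, s, t, u, v}  [seen]
{p, q, r, s, t, u} --c--> {p, q, r, s, t, u, v}  [seen]
{p, q, r, t, u} --a--> {p, q, r, s, t, u, v}  [seen]
{p, q, r, t, u} --b--> {p, q, r, s, t, u, v}  [seen]
{p, q, r, t, u} --c--> {p, q, r, s, t, u, v}  [seen]
Reachable DFA states: {p}, {p, r, s, t, u}, {p, q, r, u}, {p, q, r, s}, {p, q, r, s, t, u, v}, {p, q, r, t, u, v}, {p, q, r, s, t, u}, {p, q, r, t, u}.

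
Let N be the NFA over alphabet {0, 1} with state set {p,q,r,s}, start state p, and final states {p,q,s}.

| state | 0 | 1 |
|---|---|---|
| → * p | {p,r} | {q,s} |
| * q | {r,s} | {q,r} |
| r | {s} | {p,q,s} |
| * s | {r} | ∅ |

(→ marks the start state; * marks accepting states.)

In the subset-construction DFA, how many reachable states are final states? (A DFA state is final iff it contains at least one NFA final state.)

Start state of the DFA: {p}.
{p} --0--> {p,r}  [new]
{p} --1--> {q,s}  [new]
{p,r} --0--> {p,r,s}  [new]
{p,r} --1--> {p,q,s}  [new]
{q,s} --0--> {r,s}  [new]
{q,s} --1--> {q,r}  [new]
{p,r,s} --0--> {p,r,s}  [seen]
{p,r,s} --1--> {p,q,s}  [seen]
{p,q,s} --0--> {p,r,s}  [seen]
{p,q,s} --1--> {q,r,s}  [new]
{r,s} --0--> {r,s}  [seen]
{r,s} --1--> {p,q,s}  [seen]
{q,r} --0--> {r,s}  [seen]
{q,r} --1--> {p,q,r,s}  [new]
{q,r,s} --0--> {r,s}  [seen]
{q,r,s} --1--> {p,q,r,s}  [seen]
{p,q,r,s} --0--> {p,r,s}  [seen]
{p,q,r,s} --1--> {p,q,r,s}  [seen]
Reachable DFA states: {p}, {p,r}, {q,s}, {p,r,s}, {p,q,s}, {r,s}, {q,r}, {q,r,s}, {p,q,r,s}.
Accepting DFA states (contain an NFA accepting state): {p}, {p,r}, {q,s}, {p,r,s}, {p,q,s}, {r,s}, {q,r}, {q,r,s}, {p,q,r,s}.

9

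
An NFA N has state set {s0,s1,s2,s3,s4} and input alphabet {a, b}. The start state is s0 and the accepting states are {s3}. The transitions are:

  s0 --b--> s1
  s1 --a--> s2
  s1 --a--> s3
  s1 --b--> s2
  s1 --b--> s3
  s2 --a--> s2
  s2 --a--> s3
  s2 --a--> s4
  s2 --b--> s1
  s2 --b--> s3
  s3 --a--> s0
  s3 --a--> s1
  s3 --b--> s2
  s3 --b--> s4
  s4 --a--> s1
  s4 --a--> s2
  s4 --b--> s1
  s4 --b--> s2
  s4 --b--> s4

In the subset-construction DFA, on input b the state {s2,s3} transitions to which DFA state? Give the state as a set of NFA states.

δ(s2,b) = {s1,s3}; δ(s3,b) = {s2,s4}.
Union: {s1,s2,s3,s4}.

{s1,s2,s3,s4}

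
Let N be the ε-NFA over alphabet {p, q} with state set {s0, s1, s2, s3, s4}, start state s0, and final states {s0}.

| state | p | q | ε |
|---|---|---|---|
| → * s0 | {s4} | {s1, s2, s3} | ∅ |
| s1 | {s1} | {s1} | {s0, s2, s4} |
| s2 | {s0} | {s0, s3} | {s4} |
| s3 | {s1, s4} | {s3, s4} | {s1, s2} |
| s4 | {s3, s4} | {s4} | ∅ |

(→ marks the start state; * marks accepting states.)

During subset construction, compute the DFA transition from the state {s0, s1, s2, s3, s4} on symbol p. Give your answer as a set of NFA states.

{s0, s1, s2, s3, s4}

δ(s0,p) = {s4}; δ(s1,p) = {s1}; δ(s2,p) = {s0}; δ(s3,p) = {s1, s4}; δ(s4,p) = {s3, s4}.
Union: {s0, s1, s3, s4}.
ε-closure gives {s0, s1, s2, s3, s4}.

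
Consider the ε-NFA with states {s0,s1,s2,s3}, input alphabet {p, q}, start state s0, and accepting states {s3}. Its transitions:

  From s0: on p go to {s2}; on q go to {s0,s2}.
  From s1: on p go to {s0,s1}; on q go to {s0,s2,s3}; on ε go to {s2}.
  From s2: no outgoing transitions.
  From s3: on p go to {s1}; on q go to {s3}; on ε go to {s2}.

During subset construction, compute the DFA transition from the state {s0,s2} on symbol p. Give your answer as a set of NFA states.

δ(s0,p) = {s2}; δ(s2,p) = ∅.
Union: {s2}.

{s2}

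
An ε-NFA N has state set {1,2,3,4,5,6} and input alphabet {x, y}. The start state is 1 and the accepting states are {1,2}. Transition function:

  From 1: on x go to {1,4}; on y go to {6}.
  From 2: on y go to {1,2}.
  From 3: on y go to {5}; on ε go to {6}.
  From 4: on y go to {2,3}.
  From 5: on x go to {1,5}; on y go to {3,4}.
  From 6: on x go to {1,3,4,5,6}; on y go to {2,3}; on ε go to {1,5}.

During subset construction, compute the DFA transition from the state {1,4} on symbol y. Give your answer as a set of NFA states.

{1,2,3,5,6}

δ(1,y) = {6}; δ(4,y) = {2,3}.
Union: {2,3,6}.
ε-closure gives {1,2,3,5,6}.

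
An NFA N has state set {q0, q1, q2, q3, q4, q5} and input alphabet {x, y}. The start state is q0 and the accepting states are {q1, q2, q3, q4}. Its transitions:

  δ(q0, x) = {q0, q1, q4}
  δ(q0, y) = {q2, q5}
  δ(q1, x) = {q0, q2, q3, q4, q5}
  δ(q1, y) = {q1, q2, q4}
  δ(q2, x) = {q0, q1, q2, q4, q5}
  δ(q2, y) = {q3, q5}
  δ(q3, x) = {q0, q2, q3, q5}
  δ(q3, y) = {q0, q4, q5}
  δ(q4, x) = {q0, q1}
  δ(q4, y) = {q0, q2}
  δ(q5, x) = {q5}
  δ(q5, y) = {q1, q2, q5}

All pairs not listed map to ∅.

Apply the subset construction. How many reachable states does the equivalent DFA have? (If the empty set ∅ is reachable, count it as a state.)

6

Start state of the DFA: {q0}.
{q0} --x--> {q0, q1, q4}  [new]
{q0} --y--> {q2, q5}  [new]
{q0, q1, q4} --x--> {q0, q1, q2, q3, q4, q5}  [new]
{q0, q1, q4} --y--> {q0, q1, q2, q4, q5}  [new]
{q2, q5} --x--> {q0, q1, q2, q4, q5}  [seen]
{q2, q5} --y--> {q1, q2, q3, q5}  [new]
{q0, q1, q2, q3, q4, q5} --x--> {q0, q1, q2, q3, q4, q5}  [seen]
{q0, q1, q2, q3, q4, q5} --y--> {q0, q1, q2, q3, q4, q5}  [seen]
{q0, q1, q2, q4, q5} --x--> {q0, q1, q2, q3, q4, q5}  [seen]
{q0, q1, q2, q4, q5} --y--> {q0, q1, q2, q3, q4, q5}  [seen]
{q1, q2, q3, q5} --x--> {q0, q1, q2, q3, q4, q5}  [seen]
{q1, q2, q3, q5} --y--> {q0, q1, q2, q3, q4, q5}  [seen]
Reachable DFA states: {q0}, {q0, q1, q4}, {q2, q5}, {q0, q1, q2, q3, q4, q5}, {q0, q1, q2, q4, q5}, {q1, q2, q3, q5}.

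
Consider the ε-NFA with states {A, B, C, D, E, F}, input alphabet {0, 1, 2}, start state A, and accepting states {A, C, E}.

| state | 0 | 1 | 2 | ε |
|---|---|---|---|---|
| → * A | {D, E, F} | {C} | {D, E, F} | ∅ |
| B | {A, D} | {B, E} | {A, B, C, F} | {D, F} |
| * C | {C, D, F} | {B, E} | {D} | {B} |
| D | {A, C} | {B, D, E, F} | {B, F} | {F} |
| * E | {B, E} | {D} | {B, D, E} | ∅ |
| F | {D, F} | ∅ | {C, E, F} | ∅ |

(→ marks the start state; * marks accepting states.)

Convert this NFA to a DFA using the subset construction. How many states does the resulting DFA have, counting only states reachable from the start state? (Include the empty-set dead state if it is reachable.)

Start state of the DFA: {A} (ε-closure of the NFA start).
{A} --0--> {D, E, F}  [new]
{A} --1--> {B, C, D, F}  [new]
{A} --2--> {D, E, F}  [seen]
{D, E, F} --0--> {A, B, C, D, E, F}  [new]
{D, E, F} --1--> {B, D, E, F}  [new]
{D, E, F} --2--> {B, C, D, E, F}  [new]
{B, C, D, F} --0--> {A, B, C, D, F}  [new]
{B, C, D, F} --1--> {B, D, E, F}  [seen]
{B, C, D, F} --2--> {A, B, C, D, E, F}  [seen]
{A, B, C, D, E, F} --0--> {A, B, C, D, E, F}  [seen]
{A, B, C, D, E, F} --1--> {B, C, D, E, F}  [seen]
{A, B, C, D, E, F} --2--> {A, B, C, D, E, F}  [seen]
{B, D, E, F} --0--> {A, B, C, D, E, F}  [seen]
{B, D, E, F} --1--> {B, D, E, F}  [seen]
{B, D, E, F} --2--> {A, B, C, D, E, F}  [seen]
{B, C, D, E, F} --0--> {A, B, C, D, E, F}  [seen]
{B, C, D, E, F} --1--> {B, D, E, F}  [seen]
{B, C, D, E, F} --2--> {A, B, C, D, E, F}  [seen]
{A, B, C, D, F} --0--> {A, B, C, D, E, F}  [seen]
{A, B, C, D, F} --1--> {B, C, D, E, F}  [seen]
{A, B, C, D, F} --2--> {A, B, C, D, E, F}  [seen]
Reachable DFA states: {A}, {D, E, F}, {B, C, D, F}, {A, B, C, D, E, F}, {B, D, E, F}, {B, C, D, E, F}, {A, B, C, D, F}.

7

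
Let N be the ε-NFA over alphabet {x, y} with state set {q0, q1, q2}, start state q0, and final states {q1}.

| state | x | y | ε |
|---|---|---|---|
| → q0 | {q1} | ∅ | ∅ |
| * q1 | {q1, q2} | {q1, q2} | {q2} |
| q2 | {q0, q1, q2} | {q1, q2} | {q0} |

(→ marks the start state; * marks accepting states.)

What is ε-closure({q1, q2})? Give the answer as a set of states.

{q0, q1, q2}

Begin with {q1, q2}.
q2 →ε {q0}; add q0.
ε-closure = {q0, q1, q2}.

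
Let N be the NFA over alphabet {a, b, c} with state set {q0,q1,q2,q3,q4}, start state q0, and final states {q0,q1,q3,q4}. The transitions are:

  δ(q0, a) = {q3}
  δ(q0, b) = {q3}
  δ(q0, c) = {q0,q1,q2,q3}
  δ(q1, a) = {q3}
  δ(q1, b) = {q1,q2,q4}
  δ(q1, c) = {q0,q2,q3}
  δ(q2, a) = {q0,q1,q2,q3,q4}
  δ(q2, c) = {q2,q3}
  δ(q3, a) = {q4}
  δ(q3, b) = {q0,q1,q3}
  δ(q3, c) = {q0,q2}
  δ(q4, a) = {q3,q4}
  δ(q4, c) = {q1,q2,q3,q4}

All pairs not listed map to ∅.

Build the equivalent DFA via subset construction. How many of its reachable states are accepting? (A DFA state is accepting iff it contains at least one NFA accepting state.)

Start state of the DFA: {q0}.
{q0} --a--> {q3}  [new]
{q0} --b--> {q3}  [seen]
{q0} --c--> {q0,q1,q2,q3}  [new]
{q3} --a--> {q4}  [new]
{q3} --b--> {q0,q1,q3}  [new]
{q3} --c--> {q0,q2}  [new]
{q0,q1,q2,q3} --a--> {q0,q1,q2,q3,q4}  [new]
{q0,q1,q2,q3} --b--> {q0,q1,q2,q3,q4}  [seen]
{q0,q1,q2,q3} --c--> {q0,q1,q2,q3}  [seen]
{q4} --a--> {q3,q4}  [new]
{q4} --b--> ∅  [new]
{q4} --c--> {q1,q2,q3,q4}  [new]
{q0,q1,q3} --a--> {q3,q4}  [seen]
{q0,q1,q3} --b--> {q0,q1,q2,q3,q4}  [seen]
{q0,q1,q3} --c--> {q0,q1,q2,q3}  [seen]
{q0,q2} --a--> {q0,q1,q2,q3,q4}  [seen]
{q0,q2} --b--> {q3}  [seen]
{q0,q2} --c--> {q0,q1,q2,q3}  [seen]
{q0,q1,q2,q3,q4} --a--> {q0,q1,q2,q3,q4}  [seen]
{q0,q1,q2,q3,q4} --b--> {q0,q1,q2,q3,q4}  [seen]
{q0,q1,q2,q3,q4} --c--> {q0,q1,q2,q3,q4}  [seen]
{q3,q4} --a--> {q3,q4}  [seen]
{q3,q4} --b--> {q0,q1,q3}  [seen]
{q3,q4} --c--> {q0,q1,q2,q3,q4}  [seen]
∅ --a--> ∅  [seen]
∅ --b--> ∅  [seen]
∅ --c--> ∅  [seen]
{q1,q2,q3,q4} --a--> {q0,q1,q2,q3,q4}  [seen]
{q1,q2,q3,q4} --b--> {q0,q1,q2,q3,q4}  [seen]
{q1,q2,q3,q4} --c--> {q0,q1,q2,q3,q4}  [seen]
Reachable DFA states: {q0}, {q3}, {q0,q1,q2,q3}, {q4}, {q0,q1,q3}, {q0,q2}, {q0,q1,q2,q3,q4}, {q3,q4}, ∅, {q1,q2,q3,q4}.
Accepting DFA states (contain an NFA accepting state): {q0}, {q3}, {q0,q1,q2,q3}, {q4}, {q0,q1,q3}, {q0,q2}, {q0,q1,q2,q3,q4}, {q3,q4}, {q1,q2,q3,q4}.

9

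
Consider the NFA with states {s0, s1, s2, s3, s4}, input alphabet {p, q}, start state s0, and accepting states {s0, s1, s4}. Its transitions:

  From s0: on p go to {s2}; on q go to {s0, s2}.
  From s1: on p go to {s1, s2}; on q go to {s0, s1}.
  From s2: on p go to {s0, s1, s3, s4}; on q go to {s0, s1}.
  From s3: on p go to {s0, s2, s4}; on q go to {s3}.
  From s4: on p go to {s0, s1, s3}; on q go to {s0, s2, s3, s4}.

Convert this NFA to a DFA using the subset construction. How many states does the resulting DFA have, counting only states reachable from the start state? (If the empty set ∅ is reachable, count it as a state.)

Start state of the DFA: {s0}.
{s0} --p--> {s2}  [new]
{s0} --q--> {s0, s2}  [new]
{s2} --p--> {s0, s1, s3, s4}  [new]
{s2} --q--> {s0, s1}  [new]
{s0, s2} --p--> {s0, s1, s2, s3, s4}  [new]
{s0, s2} --q--> {s0, s1, s2}  [new]
{s0, s1, s3, s4} --p--> {s0, s1, s2, s3, s4}  [seen]
{s0, s1, s3, s4} --q--> {s0, s1, s2, s3, s4}  [seen]
{s0, s1} --p--> {s1, s2}  [new]
{s0, s1} --q--> {s0, s1, s2}  [seen]
{s0, s1, s2, s3, s4} --p--> {s0, s1, s2, s3, s4}  [seen]
{s0, s1, s2, s3, s4} --q--> {s0, s1, s2, s3, s4}  [seen]
{s0, s1, s2} --p--> {s0, s1, s2, s3, s4}  [seen]
{s0, s1, s2} --q--> {s0, s1, s2}  [seen]
{s1, s2} --p--> {s0, s1, s2, s3, s4}  [seen]
{s1, s2} --q--> {s0, s1}  [seen]
Reachable DFA states: {s0}, {s2}, {s0, s2}, {s0, s1, s3, s4}, {s0, s1}, {s0, s1, s2, s3, s4}, {s0, s1, s2}, {s1, s2}.

8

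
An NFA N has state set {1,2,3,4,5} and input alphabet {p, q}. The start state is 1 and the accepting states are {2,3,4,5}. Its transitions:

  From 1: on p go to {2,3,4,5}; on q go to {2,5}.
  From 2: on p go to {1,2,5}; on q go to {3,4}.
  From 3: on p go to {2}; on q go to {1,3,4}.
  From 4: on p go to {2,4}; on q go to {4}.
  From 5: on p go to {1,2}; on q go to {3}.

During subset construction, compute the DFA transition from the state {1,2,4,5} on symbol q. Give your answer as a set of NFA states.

{2,3,4,5}

δ(1,q) = {2,5}; δ(2,q) = {3,4}; δ(4,q) = {4}; δ(5,q) = {3}.
Union: {2,3,4,5}.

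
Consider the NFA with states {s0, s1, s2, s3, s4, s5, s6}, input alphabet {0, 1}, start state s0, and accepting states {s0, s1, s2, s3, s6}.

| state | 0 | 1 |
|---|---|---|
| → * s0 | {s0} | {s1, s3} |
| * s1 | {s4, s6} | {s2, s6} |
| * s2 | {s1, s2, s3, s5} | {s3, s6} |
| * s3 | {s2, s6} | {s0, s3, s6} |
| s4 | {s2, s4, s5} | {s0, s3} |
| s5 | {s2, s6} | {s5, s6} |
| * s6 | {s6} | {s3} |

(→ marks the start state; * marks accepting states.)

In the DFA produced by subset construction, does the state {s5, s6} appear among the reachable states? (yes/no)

no

Start state of the DFA: {s0}.
{s0} --0--> {s0}  [seen]
{s0} --1--> {s1, s3}  [new]
{s1, s3} --0--> {s2, s4, s6}  [new]
{s1, s3} --1--> {s0, s2, s3, s6}  [new]
{s2, s4, s6} --0--> {s1, s2, s3, s4, s5, s6}  [new]
{s2, s4, s6} --1--> {s0, s3, s6}  [new]
{s0, s2, s3, s6} --0--> {s0, s1, s2, s3, s5, s6}  [new]
{s0, s2, s3, s6} --1--> {s0, s1, s3, s6}  [new]
{s1, s2, s3, s4, s5, s6} --0--> {s1, s2, s3, s4, s5, s6}  [seen]
{s1, s2, s3, s4, s5, s6} --1--> {s0, s2, s3, s5, s6}  [new]
{s0, s3, s6} --0--> {s0, s2, s6}  [new]
{s0, s3, s6} --1--> {s0, s1, s3, s6}  [seen]
{s0, s1, s2, s3, s5, s6} --0--> {s0, s1, s2, s3, s4, s5, s6}  [new]
{s0, s1, s2, s3, s5, s6} --1--> {s0, s1, s2, s3, s5, s6}  [seen]
{s0, s1, s3, s6} --0--> {s0, s2, s4, s6}  [new]
{s0, s1, s3, s6} --1--> {s0, s1, s2, s3, s6}  [new]
{s0, s2, s3, s5, s6} --0--> {s0, s1, s2, s3, s5, s6}  [seen]
{s0, s2, s3, s5, s6} --1--> {s0, s1, s3, s5, s6}  [new]
{s0, s2, s6} --0--> {s0, s1, s2, s3, s5, s6}  [seen]
{s0, s2, s6} --1--> {s1, s3, s6}  [new]
{s0, s1, s2, s3, s4, s5, s6} --0--> {s0, s1, s2, s3, s4, s5, s6}  [seen]
{s0, s1, s2, s3, s4, s5, s6} --1--> {s0, s1, s2, s3, s5, s6}  [seen]
{s0, s2, s4, s6} --0--> {s0, s1, s2, s3, s4, s5, s6}  [seen]
{s0, s2, s4, s6} --1--> {s0, s1, s3, s6}  [seen]
{s0, s1, s2, s3, s6} --0--> {s0, s1, s2, s3, s4, s5, s6}  [seen]
{s0, s1, s2, s3, s6} --1--> {s0, s1, s2, s3, s6}  [seen]
{s0, s1, s3, s5, s6} --0--> {s0, s2, s4, s6}  [seen]
{s0, s1, s3, s5, s6} --1--> {s0, s1, s2, s3, s5, s6}  [seen]
{s1, s3, s6} --0--> {s2, s4, s6}  [seen]
{s1, s3, s6} --1--> {s0, s2, s3, s6}  [seen]
Reachable DFA states: {s0}, {s1, s3}, {s2, s4, s6}, {s0, s2, s3, s6}, {s1, s2, s3, s4, s5, s6}, {s0, s3, s6}, {s0, s1, s2, s3, s5, s6}, {s0, s1, s3, s6}, {s0, s2, s3, s5, s6}, {s0, s2, s6}, {s0, s1, s2, s3, s4, s5, s6}, {s0, s2, s4, s6}, {s0, s1, s2, s3, s6}, {s0, s1, s3, s5, s6}, {s1, s3, s6}.
{s5, s6} is not among them.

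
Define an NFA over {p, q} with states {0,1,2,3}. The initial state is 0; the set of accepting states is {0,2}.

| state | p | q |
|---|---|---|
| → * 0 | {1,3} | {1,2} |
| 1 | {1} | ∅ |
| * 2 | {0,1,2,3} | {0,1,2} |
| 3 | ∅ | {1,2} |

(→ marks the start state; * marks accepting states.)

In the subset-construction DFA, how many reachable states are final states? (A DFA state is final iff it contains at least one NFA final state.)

4

Start state of the DFA: {0}.
{0} --p--> {1,3}  [new]
{0} --q--> {1,2}  [new]
{1,3} --p--> {1}  [new]
{1,3} --q--> {1,2}  [seen]
{1,2} --p--> {0,1,2,3}  [new]
{1,2} --q--> {0,1,2}  [new]
{1} --p--> {1}  [seen]
{1} --q--> ∅  [new]
{0,1,2,3} --p--> {0,1,2,3}  [seen]
{0,1,2,3} --q--> {0,1,2}  [seen]
{0,1,2} --p--> {0,1,2,3}  [seen]
{0,1,2} --q--> {0,1,2}  [seen]
∅ --p--> ∅  [seen]
∅ --q--> ∅  [seen]
Reachable DFA states: {0}, {1,3}, {1,2}, {1}, {0,1,2,3}, {0,1,2}, ∅.
Accepting DFA states (contain an NFA accepting state): {0}, {1,2}, {0,1,2,3}, {0,1,2}.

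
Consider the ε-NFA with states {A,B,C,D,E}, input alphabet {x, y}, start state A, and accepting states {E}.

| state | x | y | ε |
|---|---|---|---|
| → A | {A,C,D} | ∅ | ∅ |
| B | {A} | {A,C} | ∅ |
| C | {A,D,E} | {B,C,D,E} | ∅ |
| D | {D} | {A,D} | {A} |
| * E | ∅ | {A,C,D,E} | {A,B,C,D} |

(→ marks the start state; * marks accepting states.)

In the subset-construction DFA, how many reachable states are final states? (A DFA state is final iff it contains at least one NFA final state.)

Start state of the DFA: {A} (ε-closure of the NFA start).
{A} --x--> {A,C,D}  [new]
{A} --y--> ∅  [new]
{A,C,D} --x--> {A,B,C,D,E}  [new]
{A,C,D} --y--> {A,B,C,D,E}  [seen]
∅ --x--> ∅  [seen]
∅ --y--> ∅  [seen]
{A,B,C,D,E} --x--> {A,B,C,D,E}  [seen]
{A,B,C,D,E} --y--> {A,B,C,D,E}  [seen]
Reachable DFA states: {A}, {A,C,D}, ∅, {A,B,C,D,E}.
Accepting DFA states (contain an NFA accepting state): {A,B,C,D,E}.

1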